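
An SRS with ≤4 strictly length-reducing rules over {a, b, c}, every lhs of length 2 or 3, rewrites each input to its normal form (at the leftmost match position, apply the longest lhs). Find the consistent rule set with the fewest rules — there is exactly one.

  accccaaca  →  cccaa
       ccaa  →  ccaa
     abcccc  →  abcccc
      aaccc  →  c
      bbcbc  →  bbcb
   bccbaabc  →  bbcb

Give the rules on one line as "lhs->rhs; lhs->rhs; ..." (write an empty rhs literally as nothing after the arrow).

  | accccaaca => cccaaca => cccaa
  | ccaa
  | abcccc
  | aaccc => acc => c

ac->; cba->bc; cbc->cb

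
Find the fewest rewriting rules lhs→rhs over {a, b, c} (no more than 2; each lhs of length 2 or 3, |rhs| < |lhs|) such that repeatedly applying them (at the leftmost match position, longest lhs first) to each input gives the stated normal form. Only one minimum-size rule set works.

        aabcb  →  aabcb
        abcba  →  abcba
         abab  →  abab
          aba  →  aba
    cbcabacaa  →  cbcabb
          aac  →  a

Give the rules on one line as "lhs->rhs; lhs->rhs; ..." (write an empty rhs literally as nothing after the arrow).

  | aabcb
  | abcba
  | abab
  | aba

ac->; baa->bb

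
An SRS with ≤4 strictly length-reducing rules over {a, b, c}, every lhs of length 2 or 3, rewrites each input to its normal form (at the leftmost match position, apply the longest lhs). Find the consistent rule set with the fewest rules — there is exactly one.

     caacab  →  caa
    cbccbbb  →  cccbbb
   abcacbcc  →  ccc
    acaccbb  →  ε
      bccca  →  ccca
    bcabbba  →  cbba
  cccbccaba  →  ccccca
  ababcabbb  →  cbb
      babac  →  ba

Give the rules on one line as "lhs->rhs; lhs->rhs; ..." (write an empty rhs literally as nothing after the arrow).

ab->; ac->a; bc->c

  | caacab => caaab => caa
  | cbccbbb => cccbbb
  | abcacbcc => cacbcc => cabcc => ccc
  | acaccbb => aaccbb => aacbb => aabb => ab => ε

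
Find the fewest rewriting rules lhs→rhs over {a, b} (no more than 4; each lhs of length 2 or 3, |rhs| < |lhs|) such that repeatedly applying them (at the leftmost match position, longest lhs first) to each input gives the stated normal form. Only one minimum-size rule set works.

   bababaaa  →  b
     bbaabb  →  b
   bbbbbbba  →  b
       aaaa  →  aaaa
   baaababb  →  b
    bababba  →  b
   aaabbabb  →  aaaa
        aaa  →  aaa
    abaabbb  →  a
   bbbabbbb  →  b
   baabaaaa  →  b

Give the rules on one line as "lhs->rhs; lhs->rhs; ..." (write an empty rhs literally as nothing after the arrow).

abb->a; ba->b; bb->b

  | bababaaa => bbabaaa => babaaa => bbaaa => baaa => baa => ba => b
  | bbaabb => baabb => babb => bbb => bb => b
  | bbbbbbba => bbbbbba => bbbbba => bbbba => bbba => bba => ba => b
  | aaaa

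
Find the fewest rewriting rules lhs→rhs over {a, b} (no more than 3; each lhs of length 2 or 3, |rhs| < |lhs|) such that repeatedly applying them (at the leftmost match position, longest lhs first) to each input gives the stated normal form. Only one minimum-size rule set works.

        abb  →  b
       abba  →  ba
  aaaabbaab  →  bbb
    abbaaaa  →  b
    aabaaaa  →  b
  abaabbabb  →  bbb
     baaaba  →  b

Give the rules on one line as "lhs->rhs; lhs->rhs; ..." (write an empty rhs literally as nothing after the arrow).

aa->; ab->; aba->ab

  | abb => b
  | abba => ba
  | aaaabbaab => aabbaab => bbaab => bbb
  | abbaaaa => baaaa => baa => b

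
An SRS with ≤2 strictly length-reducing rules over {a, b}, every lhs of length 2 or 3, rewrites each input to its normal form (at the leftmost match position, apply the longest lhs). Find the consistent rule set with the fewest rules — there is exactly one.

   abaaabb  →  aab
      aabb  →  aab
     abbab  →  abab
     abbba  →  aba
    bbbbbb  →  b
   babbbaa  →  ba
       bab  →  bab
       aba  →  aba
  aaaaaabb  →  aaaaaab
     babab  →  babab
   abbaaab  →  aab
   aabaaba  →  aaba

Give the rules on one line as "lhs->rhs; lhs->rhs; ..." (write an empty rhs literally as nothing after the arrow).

  | abaaabb => aabb => aab
  | aabb => aab
  | abbab => abab
  | abbba => abba => aba

baa->; bb->b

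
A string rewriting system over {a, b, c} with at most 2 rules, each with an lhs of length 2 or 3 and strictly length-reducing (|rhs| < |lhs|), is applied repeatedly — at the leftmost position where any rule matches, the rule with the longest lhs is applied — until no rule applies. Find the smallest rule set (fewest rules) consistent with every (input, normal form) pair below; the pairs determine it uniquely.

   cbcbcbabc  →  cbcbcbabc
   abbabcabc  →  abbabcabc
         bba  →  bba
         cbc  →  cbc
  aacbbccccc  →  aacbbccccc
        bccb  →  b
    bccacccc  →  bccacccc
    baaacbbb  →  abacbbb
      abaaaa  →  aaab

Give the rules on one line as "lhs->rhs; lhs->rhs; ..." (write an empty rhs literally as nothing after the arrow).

baa->ab; ccb->

  | cbcbcbabc
  | abbabcabc
  | bba
  | cbc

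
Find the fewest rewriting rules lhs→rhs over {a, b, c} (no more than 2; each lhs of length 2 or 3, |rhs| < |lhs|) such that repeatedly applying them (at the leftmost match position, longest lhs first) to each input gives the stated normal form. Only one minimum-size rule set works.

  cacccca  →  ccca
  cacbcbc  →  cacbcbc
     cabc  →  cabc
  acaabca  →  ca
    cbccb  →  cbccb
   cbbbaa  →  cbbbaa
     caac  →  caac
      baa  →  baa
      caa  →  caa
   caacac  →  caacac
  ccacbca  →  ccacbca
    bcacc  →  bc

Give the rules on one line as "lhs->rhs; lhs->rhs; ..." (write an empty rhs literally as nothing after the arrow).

  | cacccca => ccca
  | cacbcbc
  | cabc
  | acaabca => accca => ca

aab->c; acc->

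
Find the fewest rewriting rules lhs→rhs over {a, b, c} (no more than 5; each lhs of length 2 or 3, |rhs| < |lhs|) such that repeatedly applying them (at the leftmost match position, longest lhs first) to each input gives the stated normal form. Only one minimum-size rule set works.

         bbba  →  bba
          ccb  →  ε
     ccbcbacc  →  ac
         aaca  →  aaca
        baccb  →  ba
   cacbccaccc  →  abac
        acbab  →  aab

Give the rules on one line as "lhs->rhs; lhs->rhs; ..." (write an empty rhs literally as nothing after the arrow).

  | bbba => bba
  | ccb => cb => ε
  | ccbcbacc => cbcbacc => cbacc => acc => ac
  | aaca

bbb->bb; cac->a; cb->; cc->c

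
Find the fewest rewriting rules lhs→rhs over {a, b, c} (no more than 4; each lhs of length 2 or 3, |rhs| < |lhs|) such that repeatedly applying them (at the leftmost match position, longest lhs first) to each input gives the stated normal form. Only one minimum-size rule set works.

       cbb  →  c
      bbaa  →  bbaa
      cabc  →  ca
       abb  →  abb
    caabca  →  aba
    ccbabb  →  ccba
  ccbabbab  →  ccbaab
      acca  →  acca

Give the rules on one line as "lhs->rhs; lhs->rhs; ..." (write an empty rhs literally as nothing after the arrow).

bab->ba; bc->; caa->ab; cbb->c

  | cbb => c
  | bbaa
  | cabc => ca
  | abb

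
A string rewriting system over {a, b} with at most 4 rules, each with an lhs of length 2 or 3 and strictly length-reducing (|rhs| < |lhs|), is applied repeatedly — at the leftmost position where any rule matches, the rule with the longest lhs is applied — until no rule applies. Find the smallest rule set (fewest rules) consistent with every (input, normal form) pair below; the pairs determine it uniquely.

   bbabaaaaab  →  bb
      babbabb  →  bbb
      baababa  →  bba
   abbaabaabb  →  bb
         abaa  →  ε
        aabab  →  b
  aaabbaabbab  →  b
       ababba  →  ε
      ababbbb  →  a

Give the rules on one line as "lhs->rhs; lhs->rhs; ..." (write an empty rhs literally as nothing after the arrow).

aa->; ab->; abb->a

  | bbabaaaaab => bbaaaaab => bbaaab => bbab => bb
  | babbabb => baabb => bbb
  | baababa => bbaba => bba
  | abbaabaabb => aaabaabb => abaabb => aabb => bb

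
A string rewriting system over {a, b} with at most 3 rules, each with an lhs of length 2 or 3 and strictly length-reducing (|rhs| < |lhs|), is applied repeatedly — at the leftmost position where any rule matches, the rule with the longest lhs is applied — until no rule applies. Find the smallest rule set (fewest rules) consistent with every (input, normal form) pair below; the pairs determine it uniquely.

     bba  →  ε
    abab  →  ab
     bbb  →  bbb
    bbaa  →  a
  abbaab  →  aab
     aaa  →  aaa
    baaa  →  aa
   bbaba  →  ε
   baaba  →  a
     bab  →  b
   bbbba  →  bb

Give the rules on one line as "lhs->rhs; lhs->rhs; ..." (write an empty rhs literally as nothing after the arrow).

  | bba => ε
  | abab => ab
  | bbb
  | bbaa => a

ba->; bba->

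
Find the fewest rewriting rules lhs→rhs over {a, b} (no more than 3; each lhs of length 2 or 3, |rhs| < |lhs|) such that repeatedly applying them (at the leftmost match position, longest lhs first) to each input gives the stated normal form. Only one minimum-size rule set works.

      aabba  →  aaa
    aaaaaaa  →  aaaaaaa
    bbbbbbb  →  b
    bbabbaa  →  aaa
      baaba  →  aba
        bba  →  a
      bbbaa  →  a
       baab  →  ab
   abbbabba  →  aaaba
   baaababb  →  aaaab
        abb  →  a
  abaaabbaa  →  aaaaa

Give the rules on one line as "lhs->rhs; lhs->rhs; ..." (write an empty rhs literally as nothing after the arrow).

baa->a; bab->aa; bb->

  | aabba => aaa
  | aaaaaaa
  | bbbbbbb => bbbbb => bbb => b
  | bbabbaa => abbaa => aaa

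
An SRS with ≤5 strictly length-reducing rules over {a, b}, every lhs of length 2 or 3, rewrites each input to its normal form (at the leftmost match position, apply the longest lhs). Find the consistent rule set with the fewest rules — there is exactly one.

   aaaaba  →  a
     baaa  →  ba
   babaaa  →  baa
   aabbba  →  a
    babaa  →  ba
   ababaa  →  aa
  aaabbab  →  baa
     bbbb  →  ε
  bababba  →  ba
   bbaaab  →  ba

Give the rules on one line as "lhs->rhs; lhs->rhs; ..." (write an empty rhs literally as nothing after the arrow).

aaa->ab; ab->a; abb->ba; bb->

  | aaaaba => ababa => aaba => aaa => ab => a
  | baaa => bab => ba
  | babaaa => baaaa => baba => baa
  | aabbba => ababa => aaba => aaa => ab => a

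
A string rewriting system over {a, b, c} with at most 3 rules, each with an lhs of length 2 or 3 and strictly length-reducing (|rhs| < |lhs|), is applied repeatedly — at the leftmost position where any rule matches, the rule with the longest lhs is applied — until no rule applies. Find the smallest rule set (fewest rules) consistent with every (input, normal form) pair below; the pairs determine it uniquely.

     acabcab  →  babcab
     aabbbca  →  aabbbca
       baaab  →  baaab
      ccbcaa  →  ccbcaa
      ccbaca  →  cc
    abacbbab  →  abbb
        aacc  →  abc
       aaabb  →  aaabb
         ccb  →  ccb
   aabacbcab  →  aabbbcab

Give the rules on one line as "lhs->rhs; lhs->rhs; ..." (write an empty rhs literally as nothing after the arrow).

  | acabcab => babcab
  | aabbbca
  | baaab
  | ccbcaa

ac->b; bba->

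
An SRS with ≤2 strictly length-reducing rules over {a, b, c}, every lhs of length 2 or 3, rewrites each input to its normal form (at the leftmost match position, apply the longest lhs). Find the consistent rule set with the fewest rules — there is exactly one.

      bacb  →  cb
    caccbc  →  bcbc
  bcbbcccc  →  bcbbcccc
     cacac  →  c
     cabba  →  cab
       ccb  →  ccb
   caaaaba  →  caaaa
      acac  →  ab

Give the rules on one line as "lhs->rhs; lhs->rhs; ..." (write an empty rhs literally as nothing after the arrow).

  | bacb => cb
  | caccbc => bcbc
  | bcbbcccc
  | cacac => bac => c

ba->; cac->b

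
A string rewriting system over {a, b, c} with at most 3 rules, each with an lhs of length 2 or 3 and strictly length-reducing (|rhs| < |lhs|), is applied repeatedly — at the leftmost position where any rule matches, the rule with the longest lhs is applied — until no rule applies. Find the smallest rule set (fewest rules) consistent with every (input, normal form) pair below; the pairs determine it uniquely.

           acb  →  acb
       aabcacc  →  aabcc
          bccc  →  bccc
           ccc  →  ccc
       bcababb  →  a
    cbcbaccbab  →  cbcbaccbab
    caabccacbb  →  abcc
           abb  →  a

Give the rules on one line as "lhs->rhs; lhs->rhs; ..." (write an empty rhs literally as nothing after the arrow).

bb->; ca->

  | acb
  | aabcacc => aabcc
  | bccc
  | ccc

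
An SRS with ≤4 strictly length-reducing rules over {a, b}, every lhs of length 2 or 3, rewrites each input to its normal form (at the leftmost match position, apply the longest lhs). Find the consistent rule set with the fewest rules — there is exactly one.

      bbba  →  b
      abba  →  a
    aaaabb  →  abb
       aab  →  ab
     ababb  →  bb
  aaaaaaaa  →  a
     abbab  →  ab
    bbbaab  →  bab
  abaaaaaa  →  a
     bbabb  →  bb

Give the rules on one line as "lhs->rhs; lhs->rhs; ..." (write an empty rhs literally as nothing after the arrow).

aa->a; aba->; bba->

  | bbba => b
  | abba => a
  | aaaabb => aaabb => aabb => abb
  | aab => ab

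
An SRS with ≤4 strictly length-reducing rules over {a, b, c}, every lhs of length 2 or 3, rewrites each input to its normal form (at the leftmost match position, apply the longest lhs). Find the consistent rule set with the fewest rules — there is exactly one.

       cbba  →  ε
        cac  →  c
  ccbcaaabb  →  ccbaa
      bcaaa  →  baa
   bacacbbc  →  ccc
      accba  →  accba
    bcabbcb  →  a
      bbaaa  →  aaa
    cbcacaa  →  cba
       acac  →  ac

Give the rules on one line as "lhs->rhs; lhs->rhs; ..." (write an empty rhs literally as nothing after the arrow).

  | cbba => ca => ε
  | cac => c
  | ccbcaaabb => ccbaabb => ccbaa
  | bcaaa => baa

bac->cc; bb->; bcb->a; ca->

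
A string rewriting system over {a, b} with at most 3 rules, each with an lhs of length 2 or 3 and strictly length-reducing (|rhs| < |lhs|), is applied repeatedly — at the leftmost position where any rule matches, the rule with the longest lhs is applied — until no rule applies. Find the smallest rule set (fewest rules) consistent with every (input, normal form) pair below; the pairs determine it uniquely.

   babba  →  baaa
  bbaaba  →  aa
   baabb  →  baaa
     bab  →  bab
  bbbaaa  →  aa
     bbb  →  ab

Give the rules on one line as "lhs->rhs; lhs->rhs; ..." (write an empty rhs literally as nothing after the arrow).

aba->; bb->a

  | babba => baaa
  | bbaaba => aaaba => aa
  | baabb => baaa
  | bab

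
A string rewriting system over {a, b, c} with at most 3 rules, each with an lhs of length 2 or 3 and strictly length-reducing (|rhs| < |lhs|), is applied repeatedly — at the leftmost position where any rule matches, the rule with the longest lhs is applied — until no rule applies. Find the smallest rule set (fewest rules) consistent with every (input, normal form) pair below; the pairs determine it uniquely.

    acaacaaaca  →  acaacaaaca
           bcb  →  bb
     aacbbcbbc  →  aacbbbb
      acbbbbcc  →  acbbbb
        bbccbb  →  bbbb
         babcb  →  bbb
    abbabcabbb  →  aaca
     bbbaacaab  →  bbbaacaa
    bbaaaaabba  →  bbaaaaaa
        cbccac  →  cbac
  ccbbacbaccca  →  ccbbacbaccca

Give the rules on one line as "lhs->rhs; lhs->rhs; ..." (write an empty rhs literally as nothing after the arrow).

  | acaacaaaca
  | bcb => bb
  | aacbbcbbc => aacbbbbc => aacbbbb
  | acbbbbcc => acbbbbc => acbbbb

ab->a; bab->bb; bc->b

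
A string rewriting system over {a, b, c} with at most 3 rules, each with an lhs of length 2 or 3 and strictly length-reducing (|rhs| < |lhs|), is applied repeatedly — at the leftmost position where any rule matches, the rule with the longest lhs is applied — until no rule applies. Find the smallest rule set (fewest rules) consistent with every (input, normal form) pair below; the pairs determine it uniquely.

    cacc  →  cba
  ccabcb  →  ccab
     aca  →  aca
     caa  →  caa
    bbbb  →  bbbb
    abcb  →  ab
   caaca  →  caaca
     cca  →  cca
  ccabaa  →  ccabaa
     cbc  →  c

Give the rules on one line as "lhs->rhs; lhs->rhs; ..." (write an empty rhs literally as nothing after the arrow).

  | cacc => cba
  | ccabcb => ccab
  | aca
  | caa

acc->ba; bc->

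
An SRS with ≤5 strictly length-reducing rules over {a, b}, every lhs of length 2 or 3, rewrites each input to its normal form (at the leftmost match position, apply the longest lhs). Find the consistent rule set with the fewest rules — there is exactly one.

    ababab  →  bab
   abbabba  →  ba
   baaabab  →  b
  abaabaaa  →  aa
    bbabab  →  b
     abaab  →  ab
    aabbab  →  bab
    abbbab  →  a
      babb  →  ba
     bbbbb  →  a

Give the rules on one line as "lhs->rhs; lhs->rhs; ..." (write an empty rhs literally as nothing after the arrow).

  | ababab => bab
  | abbabba => aabba => ba
  | baaabab => baab => b
  | abaabaaa => abaaa => aa

aab->; aba->; bb->; bbb->a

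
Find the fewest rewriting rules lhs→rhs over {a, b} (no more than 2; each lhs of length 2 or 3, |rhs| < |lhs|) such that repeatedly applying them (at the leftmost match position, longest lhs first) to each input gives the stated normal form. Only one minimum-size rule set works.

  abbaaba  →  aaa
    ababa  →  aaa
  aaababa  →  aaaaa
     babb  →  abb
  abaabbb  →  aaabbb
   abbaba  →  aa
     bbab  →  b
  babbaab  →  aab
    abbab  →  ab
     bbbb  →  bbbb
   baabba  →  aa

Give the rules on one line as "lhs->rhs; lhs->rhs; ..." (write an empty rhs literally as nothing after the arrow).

  | abbaaba => aaba => aaa
  | ababa => aaba => aaa
  | aaababa => aaaaba => aaaaa
  | babb => abb

ba->a; bba->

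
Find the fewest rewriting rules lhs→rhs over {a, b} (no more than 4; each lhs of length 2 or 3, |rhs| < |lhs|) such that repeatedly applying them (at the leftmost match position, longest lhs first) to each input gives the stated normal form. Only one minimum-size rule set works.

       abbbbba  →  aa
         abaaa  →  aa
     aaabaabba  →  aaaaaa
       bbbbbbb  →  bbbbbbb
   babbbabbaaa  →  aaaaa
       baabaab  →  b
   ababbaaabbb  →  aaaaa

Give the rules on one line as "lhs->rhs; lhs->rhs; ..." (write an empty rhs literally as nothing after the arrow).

  | abbbbba => abbbba => abbba => abba => aba => aa
  | abaaa => aa
  | aaabaabba => aaaaabba => aaaaaba => aaaaaa
  | bbbbbbb

aab->aa; ba->a; baa->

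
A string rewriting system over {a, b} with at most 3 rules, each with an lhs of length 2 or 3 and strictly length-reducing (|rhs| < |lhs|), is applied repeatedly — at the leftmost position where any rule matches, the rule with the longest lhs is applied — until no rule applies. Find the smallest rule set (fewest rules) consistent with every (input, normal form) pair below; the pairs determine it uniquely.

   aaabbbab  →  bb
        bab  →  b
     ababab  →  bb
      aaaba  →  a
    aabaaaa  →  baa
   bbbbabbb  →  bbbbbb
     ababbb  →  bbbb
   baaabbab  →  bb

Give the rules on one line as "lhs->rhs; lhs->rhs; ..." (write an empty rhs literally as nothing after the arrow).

ab->; aba->b

  | aaabbbab => aabbab => abab => bb
  | bab => b
  | ababab => bbab => bb
  | aaaba => aab => a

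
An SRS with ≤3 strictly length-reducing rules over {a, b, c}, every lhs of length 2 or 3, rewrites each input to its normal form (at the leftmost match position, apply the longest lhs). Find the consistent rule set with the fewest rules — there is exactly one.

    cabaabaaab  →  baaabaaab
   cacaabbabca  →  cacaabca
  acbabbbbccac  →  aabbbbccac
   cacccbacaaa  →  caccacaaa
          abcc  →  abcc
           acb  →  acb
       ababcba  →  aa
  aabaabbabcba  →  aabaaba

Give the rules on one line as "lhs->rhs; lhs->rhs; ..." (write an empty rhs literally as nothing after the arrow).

  | cabaabaaab => baaabaaab
  | cacaabbabca => cacaabca
  | acbabbbbccac => aabbbbccac
  | cacccbacaaa => caccacaaa

bab->; cab->ba; cba->a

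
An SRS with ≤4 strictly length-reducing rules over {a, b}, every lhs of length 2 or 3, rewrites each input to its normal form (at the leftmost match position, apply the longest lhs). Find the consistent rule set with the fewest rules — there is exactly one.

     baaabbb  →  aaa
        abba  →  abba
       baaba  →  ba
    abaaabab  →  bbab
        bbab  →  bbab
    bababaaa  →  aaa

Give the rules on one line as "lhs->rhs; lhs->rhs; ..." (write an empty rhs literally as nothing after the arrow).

  | baaabbb => abbb => aaa
  | abba
  | baaba => ba
  | abaaabab => bbaabab => bbab

aab->; aba->bb; baa->; bbb->aa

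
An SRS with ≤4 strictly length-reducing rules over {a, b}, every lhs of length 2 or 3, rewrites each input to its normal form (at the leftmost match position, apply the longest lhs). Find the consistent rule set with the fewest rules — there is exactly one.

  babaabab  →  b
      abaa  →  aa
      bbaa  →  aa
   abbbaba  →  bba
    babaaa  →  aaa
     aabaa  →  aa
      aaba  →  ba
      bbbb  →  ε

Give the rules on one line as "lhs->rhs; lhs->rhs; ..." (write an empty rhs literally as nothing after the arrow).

aab->b; ab->; baa->aa; bbb->a

  | babaabab => baabab => aabab => bab => b
  | abaa => aa
  | bbaa => baa => aa
  | abbbaba => bbaba => bba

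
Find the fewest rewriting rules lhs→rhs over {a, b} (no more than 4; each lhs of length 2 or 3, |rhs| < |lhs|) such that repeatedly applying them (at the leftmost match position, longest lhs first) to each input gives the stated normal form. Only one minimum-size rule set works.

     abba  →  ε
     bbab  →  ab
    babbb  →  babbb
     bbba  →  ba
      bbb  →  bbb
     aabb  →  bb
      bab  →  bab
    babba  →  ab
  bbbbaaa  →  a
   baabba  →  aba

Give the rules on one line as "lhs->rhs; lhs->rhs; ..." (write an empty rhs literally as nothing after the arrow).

  | abba => aa => ε
  | bbab => ab
  | babbb
  | bbba => ba

aa->; baa->ab; bba->a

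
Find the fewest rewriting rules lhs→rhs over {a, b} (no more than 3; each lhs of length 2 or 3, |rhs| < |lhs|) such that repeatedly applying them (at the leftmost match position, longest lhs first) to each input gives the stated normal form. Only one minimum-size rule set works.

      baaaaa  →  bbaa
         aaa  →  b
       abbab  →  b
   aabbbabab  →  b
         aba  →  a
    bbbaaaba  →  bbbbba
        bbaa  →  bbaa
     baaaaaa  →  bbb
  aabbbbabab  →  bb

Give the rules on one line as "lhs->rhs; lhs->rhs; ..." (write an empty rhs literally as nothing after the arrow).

  | baaaaa => bbaa
  | aaa => b
  | abbab => bab => b
  | aabbbabab => abbabab => babab => bab => b

aaa->b; ab->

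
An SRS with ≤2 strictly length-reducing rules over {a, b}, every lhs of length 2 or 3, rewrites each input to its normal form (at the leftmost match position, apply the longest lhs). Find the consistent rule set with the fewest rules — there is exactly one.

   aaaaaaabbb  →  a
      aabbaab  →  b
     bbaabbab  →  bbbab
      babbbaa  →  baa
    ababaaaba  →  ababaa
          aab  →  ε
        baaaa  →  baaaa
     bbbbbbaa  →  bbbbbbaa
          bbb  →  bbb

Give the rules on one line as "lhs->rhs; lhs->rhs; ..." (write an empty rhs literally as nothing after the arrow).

aab->; abb->aa

  | aaaaaaabbb => aaaaabb => aaab => a
  | aabbaab => baab => b
  | bbaabbab => bbbab
  | babbbaa => baabaa => baa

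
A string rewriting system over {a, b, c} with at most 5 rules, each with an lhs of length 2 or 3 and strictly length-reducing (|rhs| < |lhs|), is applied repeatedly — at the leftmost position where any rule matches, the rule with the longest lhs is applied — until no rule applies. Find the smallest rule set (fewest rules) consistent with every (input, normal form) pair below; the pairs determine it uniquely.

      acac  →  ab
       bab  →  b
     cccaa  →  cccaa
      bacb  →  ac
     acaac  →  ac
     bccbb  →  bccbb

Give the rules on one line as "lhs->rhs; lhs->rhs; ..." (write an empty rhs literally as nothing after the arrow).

abb->ac; aca->ba; ba->; bac->ab

  | acac => bac => ab
  | bab => b
  | cccaa
  | bacb => abb => ac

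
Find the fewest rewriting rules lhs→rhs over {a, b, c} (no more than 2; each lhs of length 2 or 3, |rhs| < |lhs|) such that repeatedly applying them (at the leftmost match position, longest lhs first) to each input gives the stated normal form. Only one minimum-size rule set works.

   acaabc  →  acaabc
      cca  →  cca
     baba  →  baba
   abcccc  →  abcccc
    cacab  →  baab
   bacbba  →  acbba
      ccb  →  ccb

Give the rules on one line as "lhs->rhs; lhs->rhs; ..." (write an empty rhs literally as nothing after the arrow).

  | acaabc
  | cca
  | baba
  | abcccc

bac->ac; cac->ba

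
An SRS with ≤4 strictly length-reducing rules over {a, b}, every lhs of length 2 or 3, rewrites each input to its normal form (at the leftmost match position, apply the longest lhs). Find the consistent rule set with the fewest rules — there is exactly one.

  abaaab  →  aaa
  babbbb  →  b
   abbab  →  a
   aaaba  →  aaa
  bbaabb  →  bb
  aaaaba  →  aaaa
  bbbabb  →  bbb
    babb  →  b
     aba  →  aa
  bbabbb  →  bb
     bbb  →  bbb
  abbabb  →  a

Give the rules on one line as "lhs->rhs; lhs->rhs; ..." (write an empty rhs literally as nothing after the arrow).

aab->a; ab->a; ba->b; bab->ba

  | abaaab => aaaab => aaa
  | babbbb => babbb => babb => bab => ba => b
  | abbab => abab => aab => a
  | aaaba => aaa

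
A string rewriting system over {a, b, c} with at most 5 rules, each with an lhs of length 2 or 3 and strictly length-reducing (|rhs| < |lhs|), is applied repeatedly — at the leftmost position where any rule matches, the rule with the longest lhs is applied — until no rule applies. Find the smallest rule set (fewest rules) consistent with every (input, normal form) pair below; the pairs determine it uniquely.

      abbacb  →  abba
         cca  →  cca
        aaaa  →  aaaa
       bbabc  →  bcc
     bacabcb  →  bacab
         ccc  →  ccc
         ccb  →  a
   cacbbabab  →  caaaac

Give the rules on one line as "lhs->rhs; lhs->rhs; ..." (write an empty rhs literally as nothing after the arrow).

bab->c; cb->; cbb->aa; ccb->a

  | abbacb => abba
  | cca
  | aaaa
  | bbabc => bcc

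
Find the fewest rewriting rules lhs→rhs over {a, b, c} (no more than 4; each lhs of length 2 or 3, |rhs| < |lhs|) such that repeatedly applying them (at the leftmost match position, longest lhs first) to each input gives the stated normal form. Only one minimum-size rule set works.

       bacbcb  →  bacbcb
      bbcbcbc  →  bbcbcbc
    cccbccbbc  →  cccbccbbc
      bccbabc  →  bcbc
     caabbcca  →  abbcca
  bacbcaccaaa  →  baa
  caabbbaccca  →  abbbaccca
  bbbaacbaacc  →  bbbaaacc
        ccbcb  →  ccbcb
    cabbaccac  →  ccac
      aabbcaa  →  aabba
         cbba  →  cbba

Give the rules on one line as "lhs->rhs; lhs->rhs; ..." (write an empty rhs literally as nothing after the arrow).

aca->aa; caa->a; cab->c; cba->

  | bacbcb
  | bbcbcbc
  | cccbccbbc
  | bccbabc => bcbc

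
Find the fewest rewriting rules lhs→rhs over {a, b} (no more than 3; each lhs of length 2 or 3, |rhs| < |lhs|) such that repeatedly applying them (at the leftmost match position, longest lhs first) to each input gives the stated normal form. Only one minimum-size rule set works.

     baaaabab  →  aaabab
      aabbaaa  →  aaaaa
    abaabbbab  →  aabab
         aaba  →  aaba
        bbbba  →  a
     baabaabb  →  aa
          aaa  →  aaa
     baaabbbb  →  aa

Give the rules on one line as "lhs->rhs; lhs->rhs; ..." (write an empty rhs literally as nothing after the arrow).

baa->a; bb->

  | baaaabab => aaabab
  | aabbaaa => aaaaa
  | abaabbbab => aabbbab => aabab
  | aaba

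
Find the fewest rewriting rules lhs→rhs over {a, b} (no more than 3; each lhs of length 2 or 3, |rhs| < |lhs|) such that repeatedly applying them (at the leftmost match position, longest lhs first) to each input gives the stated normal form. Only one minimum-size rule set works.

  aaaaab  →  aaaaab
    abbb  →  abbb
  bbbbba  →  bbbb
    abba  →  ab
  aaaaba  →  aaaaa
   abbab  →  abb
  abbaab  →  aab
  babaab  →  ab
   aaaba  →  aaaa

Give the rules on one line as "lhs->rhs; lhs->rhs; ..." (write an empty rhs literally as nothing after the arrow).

aba->aa; ba->

  | aaaaab
  | abbb
  | bbbbba => bbbb
  | abba => ab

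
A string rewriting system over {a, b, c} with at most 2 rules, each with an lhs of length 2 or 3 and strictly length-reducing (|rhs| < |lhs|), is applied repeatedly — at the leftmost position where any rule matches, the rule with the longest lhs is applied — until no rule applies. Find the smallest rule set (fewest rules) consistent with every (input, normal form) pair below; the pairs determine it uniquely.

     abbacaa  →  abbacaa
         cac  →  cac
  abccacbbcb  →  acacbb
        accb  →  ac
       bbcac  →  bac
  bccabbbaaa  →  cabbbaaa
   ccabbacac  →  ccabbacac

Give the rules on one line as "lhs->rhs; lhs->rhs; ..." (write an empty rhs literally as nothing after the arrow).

bc->; ccb->c

  | abbacaa
  | cac
  | abccacbbcb => acacbbcb => acacbb
  | accb => ac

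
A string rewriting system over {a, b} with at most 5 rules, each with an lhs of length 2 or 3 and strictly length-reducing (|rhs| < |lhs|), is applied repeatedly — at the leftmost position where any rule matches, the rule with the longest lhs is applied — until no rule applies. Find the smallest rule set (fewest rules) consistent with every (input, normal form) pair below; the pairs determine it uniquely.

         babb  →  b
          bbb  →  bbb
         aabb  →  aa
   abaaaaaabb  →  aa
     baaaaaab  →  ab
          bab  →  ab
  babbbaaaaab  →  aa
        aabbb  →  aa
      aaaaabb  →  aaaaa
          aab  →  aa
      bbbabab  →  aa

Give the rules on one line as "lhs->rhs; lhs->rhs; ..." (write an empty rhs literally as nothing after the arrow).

aab->aa; abb->ba; ba->b; bab->ab

  | babb => abb => ba => b
  | bbb
  | aabb => aab => aa
  | abaaaaaabb => abaaaaabb => abaaaabb => abaaabb => abaabb => ababb => aabb => aab => aa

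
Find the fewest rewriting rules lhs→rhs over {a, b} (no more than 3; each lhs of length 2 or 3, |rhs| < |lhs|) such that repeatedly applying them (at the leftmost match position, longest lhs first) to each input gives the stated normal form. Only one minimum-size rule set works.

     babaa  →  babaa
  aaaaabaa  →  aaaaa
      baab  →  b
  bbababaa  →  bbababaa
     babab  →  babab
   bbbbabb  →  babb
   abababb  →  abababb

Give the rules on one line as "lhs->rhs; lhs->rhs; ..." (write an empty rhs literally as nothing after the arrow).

aab->; bbb->

  | babaa
  | aaaaabaa => aaaaa
  | baab => b
  | bbababaa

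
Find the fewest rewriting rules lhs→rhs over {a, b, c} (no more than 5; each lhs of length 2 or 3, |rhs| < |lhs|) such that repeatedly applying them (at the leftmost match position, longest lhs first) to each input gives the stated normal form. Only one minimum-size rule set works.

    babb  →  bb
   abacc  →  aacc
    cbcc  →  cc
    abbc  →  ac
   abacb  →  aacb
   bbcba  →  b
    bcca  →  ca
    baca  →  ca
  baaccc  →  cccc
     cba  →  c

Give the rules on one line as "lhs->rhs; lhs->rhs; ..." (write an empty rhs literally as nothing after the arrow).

ab->a; ba->; baa->c; bc->

  | babb => bb
  | abacc => aacc
  | cbcc => cc
  | abbc => abc => ac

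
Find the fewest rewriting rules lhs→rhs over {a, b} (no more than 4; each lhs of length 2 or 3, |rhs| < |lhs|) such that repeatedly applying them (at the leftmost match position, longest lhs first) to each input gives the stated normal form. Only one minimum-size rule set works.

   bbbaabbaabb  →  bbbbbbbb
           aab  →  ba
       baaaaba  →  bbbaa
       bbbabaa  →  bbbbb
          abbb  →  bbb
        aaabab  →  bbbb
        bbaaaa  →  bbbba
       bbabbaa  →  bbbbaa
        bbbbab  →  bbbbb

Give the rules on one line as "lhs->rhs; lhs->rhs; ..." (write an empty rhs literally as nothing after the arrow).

  | bbbaabbaabb => bbbbabaabb => bbbbaaabb => bbbbbbbb
  | aab => ba
  | baaaaba => bbbaba => bbbaa
  | bbbabaa => bbbaaa => bbbbb

aaa->bb; aab->ba; ab->b; aba->aa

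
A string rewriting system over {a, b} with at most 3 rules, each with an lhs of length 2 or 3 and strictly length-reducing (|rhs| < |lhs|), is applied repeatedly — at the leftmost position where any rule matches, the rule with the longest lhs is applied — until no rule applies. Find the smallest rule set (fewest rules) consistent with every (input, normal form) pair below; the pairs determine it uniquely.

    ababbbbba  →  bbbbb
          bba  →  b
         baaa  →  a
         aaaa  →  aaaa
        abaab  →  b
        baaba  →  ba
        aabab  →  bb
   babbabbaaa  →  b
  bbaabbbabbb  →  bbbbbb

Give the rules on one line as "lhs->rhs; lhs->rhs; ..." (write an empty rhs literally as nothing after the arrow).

ab->b; baa->; bba->b

  | ababbbbba => babbbbba => bbbbbba => bbbbb
  | bba => b
  | baaa => a
  | aaaa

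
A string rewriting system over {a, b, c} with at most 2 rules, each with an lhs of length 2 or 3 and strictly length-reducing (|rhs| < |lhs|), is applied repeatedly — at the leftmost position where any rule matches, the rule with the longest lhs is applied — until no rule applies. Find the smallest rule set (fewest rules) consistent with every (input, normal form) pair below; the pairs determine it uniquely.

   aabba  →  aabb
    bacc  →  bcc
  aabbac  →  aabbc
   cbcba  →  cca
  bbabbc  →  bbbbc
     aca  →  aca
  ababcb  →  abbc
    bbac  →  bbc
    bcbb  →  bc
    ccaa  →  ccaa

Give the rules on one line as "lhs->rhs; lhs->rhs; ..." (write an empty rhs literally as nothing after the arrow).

  | aabba => aabb
  | bacc => bcc
  | aabbac => aabbc
  | cbcba => ccba => cca

ba->b; cb->c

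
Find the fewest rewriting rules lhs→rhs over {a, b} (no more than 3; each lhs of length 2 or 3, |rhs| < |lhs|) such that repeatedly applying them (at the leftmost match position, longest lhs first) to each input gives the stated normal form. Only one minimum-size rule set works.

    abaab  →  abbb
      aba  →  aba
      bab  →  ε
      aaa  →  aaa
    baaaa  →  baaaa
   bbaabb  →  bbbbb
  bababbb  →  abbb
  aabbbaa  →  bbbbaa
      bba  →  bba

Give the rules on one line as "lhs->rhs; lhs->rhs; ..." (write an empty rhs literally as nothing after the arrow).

  | abaab => abbb
  | aba
  | bab => ε
  | aaa

aab->bb; bab->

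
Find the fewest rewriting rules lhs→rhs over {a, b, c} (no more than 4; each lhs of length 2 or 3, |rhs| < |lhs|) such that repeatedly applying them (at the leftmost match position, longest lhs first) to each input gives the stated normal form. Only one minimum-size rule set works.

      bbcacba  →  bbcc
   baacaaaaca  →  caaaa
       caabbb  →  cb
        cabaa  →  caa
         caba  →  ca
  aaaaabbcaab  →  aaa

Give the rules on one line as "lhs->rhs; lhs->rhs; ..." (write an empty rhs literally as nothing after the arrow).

ab->; ac->; ba->c

  | bbcacba => bbcba => bbcc
  | baacaaaaca => cacaaaaca => caaaaca => caaaa
  | caabbb => cabb => cb
  | cabaa => caa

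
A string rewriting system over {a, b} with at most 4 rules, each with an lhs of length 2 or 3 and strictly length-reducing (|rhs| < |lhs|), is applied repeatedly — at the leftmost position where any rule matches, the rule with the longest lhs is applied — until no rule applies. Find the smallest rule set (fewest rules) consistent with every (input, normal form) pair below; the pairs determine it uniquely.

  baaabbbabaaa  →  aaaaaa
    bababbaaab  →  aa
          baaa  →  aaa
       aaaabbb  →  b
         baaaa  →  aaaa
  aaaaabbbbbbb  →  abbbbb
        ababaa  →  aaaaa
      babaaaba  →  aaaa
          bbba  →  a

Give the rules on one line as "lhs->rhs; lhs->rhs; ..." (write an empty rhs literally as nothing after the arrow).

  | baaabbbabaaa => aaabbbabaaa => abbabaaa => abaaaaa => aaaaaa
  | bababbaaab => aaabbaaab => abaaab => aaaab => aa
  | baaa => aaa
  | aaaabbb => aabb => b

aab->; ba->a; bab->aa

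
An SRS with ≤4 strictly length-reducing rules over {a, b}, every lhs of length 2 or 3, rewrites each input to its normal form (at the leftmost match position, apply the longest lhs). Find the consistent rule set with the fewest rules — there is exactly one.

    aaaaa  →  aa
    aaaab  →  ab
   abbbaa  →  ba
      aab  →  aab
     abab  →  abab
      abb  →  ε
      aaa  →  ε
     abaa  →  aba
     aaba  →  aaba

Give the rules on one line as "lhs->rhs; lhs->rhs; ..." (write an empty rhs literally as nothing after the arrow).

  | aaaaa => aa
  | aaaab => ab
  | abbbaa => baa => ba
  | aab

aaa->; abb->; baa->ba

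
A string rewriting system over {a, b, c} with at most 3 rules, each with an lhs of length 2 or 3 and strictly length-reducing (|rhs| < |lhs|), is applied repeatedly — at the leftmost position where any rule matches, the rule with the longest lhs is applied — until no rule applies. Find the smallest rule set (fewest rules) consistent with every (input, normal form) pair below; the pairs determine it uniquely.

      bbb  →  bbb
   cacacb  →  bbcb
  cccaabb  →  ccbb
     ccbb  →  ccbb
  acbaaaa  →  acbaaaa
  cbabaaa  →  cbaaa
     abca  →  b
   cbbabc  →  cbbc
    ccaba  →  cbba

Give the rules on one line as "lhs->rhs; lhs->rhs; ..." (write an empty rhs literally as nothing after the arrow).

ab->; ca->b

  | bbb
  | cacacb => bcacb => bbcb
  | cccaabb => ccbabb => ccbb
  | ccbb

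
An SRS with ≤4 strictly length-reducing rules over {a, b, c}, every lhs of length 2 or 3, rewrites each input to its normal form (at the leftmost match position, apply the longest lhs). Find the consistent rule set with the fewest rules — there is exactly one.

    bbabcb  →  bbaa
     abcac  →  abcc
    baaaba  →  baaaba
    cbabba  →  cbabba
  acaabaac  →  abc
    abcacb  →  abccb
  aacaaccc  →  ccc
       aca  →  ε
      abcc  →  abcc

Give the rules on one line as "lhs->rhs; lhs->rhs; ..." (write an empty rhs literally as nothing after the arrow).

  | bbabcb => bbaa
  | abcac => abcc
  | baaaba
  | cbabba

ac->c; aca->; bcb->a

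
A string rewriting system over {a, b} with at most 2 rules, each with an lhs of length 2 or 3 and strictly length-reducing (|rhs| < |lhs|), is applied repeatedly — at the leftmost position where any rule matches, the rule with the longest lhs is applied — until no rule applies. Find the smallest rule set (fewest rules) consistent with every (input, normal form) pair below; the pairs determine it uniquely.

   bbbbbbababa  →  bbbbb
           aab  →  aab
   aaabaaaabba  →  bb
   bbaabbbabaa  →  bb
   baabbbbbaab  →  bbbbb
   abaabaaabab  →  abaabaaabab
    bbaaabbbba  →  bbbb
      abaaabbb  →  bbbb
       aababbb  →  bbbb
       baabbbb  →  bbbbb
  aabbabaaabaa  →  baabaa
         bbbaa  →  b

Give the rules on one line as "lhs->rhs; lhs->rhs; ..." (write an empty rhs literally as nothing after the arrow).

  | bbbbbbababa => bbbbbbaba => bbbbbba => bbbbb
  | aab
  | aaabaaaabba => aaabaaabba => aaabaabba => aaababba => aaabbba => aabbba => abbba => bbba => bb
  | bbaabbbabaa => babbbabaa => bbbbabaa => bbbbaa => bbba => bb

abb->bb; bba->b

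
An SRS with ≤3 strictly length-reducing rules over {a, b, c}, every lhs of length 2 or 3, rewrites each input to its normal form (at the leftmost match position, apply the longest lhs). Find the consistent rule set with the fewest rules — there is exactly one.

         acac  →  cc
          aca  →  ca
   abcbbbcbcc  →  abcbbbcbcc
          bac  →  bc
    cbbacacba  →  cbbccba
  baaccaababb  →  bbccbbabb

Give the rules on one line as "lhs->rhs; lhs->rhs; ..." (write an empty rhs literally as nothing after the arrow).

  | acac => cac => cc
  | aca => ca
  | abcbbbcbcc
  | bac => bc

aa->b; ac->c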